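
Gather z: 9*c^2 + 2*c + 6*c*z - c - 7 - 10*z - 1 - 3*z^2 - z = 9*c^2 + c - 3*z^2 + z*(6*c - 11) - 8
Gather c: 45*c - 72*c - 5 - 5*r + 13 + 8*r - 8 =-27*c + 3*r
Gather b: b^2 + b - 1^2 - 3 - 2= b^2 + b - 6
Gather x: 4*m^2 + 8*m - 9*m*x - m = 4*m^2 - 9*m*x + 7*m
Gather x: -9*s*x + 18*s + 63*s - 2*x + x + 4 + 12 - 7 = 81*s + x*(-9*s - 1) + 9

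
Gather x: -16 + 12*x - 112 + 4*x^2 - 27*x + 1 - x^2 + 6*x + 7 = 3*x^2 - 9*x - 120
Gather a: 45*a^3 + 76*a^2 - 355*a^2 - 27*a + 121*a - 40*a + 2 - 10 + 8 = 45*a^3 - 279*a^2 + 54*a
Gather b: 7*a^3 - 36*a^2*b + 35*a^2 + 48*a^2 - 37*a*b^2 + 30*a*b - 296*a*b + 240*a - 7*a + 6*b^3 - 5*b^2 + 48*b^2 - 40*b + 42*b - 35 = 7*a^3 + 83*a^2 + 233*a + 6*b^3 + b^2*(43 - 37*a) + b*(-36*a^2 - 266*a + 2) - 35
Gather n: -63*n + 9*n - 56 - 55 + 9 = -54*n - 102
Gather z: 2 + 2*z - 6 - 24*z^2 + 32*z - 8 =-24*z^2 + 34*z - 12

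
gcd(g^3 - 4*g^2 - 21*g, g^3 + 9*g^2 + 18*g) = g^2 + 3*g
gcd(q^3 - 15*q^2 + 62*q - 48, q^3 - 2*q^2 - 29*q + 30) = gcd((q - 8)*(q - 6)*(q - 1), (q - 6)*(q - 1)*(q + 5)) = q^2 - 7*q + 6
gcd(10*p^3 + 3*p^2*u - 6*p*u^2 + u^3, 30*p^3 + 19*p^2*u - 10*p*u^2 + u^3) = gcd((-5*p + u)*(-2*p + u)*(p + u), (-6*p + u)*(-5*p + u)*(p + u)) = 5*p^2 + 4*p*u - u^2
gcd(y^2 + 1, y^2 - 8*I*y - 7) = y - I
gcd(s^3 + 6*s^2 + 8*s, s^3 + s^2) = s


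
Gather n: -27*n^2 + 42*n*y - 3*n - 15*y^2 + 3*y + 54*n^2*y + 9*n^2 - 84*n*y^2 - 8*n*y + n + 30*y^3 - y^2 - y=n^2*(54*y - 18) + n*(-84*y^2 + 34*y - 2) + 30*y^3 - 16*y^2 + 2*y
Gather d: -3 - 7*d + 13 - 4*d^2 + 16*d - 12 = -4*d^2 + 9*d - 2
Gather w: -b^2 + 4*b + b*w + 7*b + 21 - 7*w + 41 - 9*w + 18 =-b^2 + 11*b + w*(b - 16) + 80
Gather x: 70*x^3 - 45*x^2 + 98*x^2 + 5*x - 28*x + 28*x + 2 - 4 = 70*x^3 + 53*x^2 + 5*x - 2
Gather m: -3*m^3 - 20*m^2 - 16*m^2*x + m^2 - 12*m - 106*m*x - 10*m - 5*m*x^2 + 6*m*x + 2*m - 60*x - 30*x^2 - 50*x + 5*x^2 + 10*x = -3*m^3 + m^2*(-16*x - 19) + m*(-5*x^2 - 100*x - 20) - 25*x^2 - 100*x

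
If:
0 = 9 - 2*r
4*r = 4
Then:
No Solution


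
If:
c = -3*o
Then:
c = -3*o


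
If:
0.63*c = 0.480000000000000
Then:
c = 0.76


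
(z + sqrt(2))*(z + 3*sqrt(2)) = z^2 + 4*sqrt(2)*z + 6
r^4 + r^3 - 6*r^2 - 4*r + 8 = (r - 2)*(r - 1)*(r + 2)^2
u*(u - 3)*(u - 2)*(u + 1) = u^4 - 4*u^3 + u^2 + 6*u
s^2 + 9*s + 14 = (s + 2)*(s + 7)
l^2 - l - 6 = (l - 3)*(l + 2)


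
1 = 1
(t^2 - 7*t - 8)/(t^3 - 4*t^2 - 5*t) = (t - 8)/(t*(t - 5))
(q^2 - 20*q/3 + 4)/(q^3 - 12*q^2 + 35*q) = (q^2 - 20*q/3 + 4)/(q*(q^2 - 12*q + 35))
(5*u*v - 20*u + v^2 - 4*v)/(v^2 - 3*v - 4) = (5*u + v)/(v + 1)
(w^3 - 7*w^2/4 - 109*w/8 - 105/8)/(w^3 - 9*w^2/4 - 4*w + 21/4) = (2*w^2 - 7*w - 15)/(2*(w^2 - 4*w + 3))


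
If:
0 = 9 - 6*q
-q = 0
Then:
No Solution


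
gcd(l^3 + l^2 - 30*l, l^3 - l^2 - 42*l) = l^2 + 6*l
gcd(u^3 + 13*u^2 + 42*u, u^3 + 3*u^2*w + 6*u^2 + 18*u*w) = u^2 + 6*u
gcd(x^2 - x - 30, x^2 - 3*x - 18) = x - 6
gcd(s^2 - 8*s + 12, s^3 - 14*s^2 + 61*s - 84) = 1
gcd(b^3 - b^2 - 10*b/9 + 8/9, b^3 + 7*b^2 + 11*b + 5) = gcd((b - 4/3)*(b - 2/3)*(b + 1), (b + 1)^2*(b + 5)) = b + 1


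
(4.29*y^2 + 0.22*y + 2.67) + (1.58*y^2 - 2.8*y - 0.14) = 5.87*y^2 - 2.58*y + 2.53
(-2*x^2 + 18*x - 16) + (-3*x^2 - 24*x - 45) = -5*x^2 - 6*x - 61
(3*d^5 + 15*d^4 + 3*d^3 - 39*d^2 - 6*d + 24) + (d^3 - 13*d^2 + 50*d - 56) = 3*d^5 + 15*d^4 + 4*d^3 - 52*d^2 + 44*d - 32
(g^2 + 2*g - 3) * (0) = 0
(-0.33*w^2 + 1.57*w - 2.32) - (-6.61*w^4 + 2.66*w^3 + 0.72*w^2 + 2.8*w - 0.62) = 6.61*w^4 - 2.66*w^3 - 1.05*w^2 - 1.23*w - 1.7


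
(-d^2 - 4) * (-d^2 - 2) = d^4 + 6*d^2 + 8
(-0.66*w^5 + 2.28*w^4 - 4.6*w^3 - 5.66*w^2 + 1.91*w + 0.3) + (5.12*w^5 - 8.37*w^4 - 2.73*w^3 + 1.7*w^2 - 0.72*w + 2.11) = 4.46*w^5 - 6.09*w^4 - 7.33*w^3 - 3.96*w^2 + 1.19*w + 2.41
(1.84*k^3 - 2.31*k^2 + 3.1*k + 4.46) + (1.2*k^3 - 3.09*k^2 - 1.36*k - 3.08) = 3.04*k^3 - 5.4*k^2 + 1.74*k + 1.38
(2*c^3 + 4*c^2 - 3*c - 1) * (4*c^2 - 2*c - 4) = 8*c^5 + 12*c^4 - 28*c^3 - 14*c^2 + 14*c + 4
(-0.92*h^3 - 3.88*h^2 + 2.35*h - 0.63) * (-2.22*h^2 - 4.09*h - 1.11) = 2.0424*h^5 + 12.3764*h^4 + 11.6734*h^3 - 3.9061*h^2 - 0.0318000000000005*h + 0.6993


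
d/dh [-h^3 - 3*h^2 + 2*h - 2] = -3*h^2 - 6*h + 2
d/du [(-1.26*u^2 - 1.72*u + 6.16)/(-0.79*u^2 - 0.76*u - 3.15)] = (-0.4012*u^2 + 17.6708*u + 10.0996)/(0.6241*u^4 + 1.2008*u^3 + 5.5546*u^2 + 4.788*u + 9.9225)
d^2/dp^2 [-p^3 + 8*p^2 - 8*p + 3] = 16 - 6*p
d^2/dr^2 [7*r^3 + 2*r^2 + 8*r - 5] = 42*r + 4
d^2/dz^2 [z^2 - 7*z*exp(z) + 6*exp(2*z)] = -7*z*exp(z) + 24*exp(2*z) - 14*exp(z) + 2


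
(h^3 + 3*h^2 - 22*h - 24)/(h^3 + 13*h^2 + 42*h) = (h^2 - 3*h - 4)/(h*(h + 7))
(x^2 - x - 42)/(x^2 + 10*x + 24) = (x - 7)/(x + 4)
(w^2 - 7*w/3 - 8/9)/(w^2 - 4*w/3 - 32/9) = (3*w + 1)/(3*w + 4)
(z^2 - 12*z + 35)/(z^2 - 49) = (z - 5)/(z + 7)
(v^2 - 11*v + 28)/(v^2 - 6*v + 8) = (v - 7)/(v - 2)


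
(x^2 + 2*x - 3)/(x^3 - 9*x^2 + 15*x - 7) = (x + 3)/(x^2 - 8*x + 7)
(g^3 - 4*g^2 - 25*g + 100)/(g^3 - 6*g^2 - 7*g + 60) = (g + 5)/(g + 3)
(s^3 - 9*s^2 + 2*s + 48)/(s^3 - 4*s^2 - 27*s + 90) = (s^2 - 6*s - 16)/(s^2 - s - 30)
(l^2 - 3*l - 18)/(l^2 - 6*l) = (l + 3)/l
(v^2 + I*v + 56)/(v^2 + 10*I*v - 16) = (v - 7*I)/(v + 2*I)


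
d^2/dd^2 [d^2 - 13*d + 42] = 2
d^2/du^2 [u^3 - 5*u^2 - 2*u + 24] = 6*u - 10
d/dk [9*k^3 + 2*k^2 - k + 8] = 27*k^2 + 4*k - 1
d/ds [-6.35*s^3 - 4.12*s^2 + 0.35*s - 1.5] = -19.05*s^2 - 8.24*s + 0.35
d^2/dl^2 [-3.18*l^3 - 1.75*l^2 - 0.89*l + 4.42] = -19.08*l - 3.5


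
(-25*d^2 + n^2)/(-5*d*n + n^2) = (5*d + n)/n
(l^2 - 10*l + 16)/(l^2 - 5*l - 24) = (l - 2)/(l + 3)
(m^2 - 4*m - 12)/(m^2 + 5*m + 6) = (m - 6)/(m + 3)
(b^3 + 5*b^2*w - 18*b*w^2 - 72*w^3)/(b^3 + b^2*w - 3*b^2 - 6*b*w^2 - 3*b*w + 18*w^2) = (-b^2 - 2*b*w + 24*w^2)/(-b^2 + 2*b*w + 3*b - 6*w)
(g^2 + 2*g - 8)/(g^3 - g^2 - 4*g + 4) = (g + 4)/(g^2 + g - 2)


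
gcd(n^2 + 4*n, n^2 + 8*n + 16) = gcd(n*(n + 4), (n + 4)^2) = n + 4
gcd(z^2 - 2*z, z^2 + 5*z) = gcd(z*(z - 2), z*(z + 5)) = z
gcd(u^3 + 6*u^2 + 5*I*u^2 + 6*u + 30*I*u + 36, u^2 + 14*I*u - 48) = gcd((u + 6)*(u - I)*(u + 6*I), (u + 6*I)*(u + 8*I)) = u + 6*I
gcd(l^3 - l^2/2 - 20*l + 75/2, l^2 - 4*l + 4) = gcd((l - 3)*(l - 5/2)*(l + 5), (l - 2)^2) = 1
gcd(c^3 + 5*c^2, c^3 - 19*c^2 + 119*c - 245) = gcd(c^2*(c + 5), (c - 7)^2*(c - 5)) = 1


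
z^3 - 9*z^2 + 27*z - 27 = (z - 3)^3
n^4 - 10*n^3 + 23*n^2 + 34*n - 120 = (n - 5)*(n - 4)*(n - 3)*(n + 2)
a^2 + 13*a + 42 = (a + 6)*(a + 7)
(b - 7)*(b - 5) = b^2 - 12*b + 35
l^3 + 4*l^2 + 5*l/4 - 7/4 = (l - 1/2)*(l + 1)*(l + 7/2)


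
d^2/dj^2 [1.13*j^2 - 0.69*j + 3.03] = 2.26000000000000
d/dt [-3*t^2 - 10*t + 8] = -6*t - 10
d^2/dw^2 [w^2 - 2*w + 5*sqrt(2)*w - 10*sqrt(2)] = 2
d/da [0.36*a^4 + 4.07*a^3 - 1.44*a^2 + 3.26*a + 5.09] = 1.44*a^3 + 12.21*a^2 - 2.88*a + 3.26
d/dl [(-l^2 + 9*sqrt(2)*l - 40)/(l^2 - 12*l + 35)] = (-9*sqrt(2)*l^2 + 12*l^2 + 10*l - 480 + 315*sqrt(2))/(l^4 - 24*l^3 + 214*l^2 - 840*l + 1225)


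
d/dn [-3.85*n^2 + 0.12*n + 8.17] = 0.12 - 7.7*n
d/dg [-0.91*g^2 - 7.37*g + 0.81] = -1.82*g - 7.37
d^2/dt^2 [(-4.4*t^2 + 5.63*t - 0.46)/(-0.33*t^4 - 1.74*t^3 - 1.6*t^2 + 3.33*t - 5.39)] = (2.87496*t^8 + 7.80159599999998*t^7 - 28.725576*t^6 - 54.1622879999999*t^5 - 144.94401*t^4 - 406.153768*t^3 + 387.1998*t^2 + 250.728504*t + 55.823826)/(0.035937*t^12 + 0.568458*t^11 + 3.520044*t^10 + 9.692433*t^9 + 7.355277*t^8 - 8.862336*t^7 + 25.481503*t^6 + 86.805792*t^5 - 64.000929*t^4 - 57.581595*t^3 + 318.757593*t^2 - 290.230479*t + 156.590819)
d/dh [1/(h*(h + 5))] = (-2*h - 5)/(h^2*(h^2 + 10*h + 25))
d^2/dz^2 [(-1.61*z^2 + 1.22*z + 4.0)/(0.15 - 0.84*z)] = -5.87979/(0.592704*z^3 - 0.31752*z^2 + 0.0567*z - 0.003375)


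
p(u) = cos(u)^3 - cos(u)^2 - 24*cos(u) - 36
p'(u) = -3*sin(u)*cos(u)^2 + 2*sin(u)*cos(u) + 24*sin(u)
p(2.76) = -15.39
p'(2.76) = 7.28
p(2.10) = -24.27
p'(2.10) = 19.19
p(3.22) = -14.06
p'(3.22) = -1.49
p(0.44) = -57.79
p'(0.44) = 9.95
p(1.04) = -48.28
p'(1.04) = 20.91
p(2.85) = -14.81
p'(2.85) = 5.56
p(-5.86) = -57.96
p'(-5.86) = 9.58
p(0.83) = -52.35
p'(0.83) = 17.70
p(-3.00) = -14.19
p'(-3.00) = -2.69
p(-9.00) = -15.72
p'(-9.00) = -8.11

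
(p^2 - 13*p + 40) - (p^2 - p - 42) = 82 - 12*p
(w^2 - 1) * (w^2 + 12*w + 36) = w^4 + 12*w^3 + 35*w^2 - 12*w - 36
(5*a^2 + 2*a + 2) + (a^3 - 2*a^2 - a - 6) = a^3 + 3*a^2 + a - 4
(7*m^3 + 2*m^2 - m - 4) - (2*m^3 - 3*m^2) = 5*m^3 + 5*m^2 - m - 4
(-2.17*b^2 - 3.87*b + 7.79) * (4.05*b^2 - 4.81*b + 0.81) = -8.7885*b^4 - 5.2358*b^3 + 48.4065*b^2 - 40.6046*b + 6.3099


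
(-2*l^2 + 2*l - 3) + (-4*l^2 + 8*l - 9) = -6*l^2 + 10*l - 12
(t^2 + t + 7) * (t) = t^3 + t^2 + 7*t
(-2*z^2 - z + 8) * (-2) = 4*z^2 + 2*z - 16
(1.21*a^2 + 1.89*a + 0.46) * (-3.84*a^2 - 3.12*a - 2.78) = -4.6464*a^4 - 11.0328*a^3 - 11.027*a^2 - 6.6894*a - 1.2788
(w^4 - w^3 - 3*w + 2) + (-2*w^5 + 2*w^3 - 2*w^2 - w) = -2*w^5 + w^4 + w^3 - 2*w^2 - 4*w + 2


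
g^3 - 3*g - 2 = (g - 2)*(g + 1)^2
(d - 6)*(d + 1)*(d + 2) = d^3 - 3*d^2 - 16*d - 12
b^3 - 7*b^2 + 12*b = b*(b - 4)*(b - 3)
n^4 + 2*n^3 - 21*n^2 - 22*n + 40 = (n - 4)*(n - 1)*(n + 2)*(n + 5)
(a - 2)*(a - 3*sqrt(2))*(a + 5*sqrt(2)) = a^3 - 2*a^2 + 2*sqrt(2)*a^2 - 30*a - 4*sqrt(2)*a + 60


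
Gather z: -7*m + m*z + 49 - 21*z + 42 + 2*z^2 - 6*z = -7*m + 2*z^2 + z*(m - 27) + 91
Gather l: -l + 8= 8 - l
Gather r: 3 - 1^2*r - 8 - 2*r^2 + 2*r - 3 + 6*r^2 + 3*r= 4*r^2 + 4*r - 8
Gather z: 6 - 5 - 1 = 0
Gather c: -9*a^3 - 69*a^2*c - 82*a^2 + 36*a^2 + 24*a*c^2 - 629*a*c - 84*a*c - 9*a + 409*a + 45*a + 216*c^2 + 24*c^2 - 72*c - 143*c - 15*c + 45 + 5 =-9*a^3 - 46*a^2 + 445*a + c^2*(24*a + 240) + c*(-69*a^2 - 713*a - 230) + 50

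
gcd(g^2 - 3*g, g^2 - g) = g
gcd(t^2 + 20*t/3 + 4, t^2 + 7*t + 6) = t + 6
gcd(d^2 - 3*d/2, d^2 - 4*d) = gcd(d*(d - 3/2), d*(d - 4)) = d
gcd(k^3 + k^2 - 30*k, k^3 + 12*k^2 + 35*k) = k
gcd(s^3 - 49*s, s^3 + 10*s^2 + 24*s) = s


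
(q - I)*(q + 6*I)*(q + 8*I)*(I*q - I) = I*q^4 - 13*q^3 - I*q^3 + 13*q^2 - 34*I*q^2 - 48*q + 34*I*q + 48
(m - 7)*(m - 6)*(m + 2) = m^3 - 11*m^2 + 16*m + 84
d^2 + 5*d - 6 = (d - 1)*(d + 6)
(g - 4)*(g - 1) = g^2 - 5*g + 4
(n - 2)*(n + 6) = n^2 + 4*n - 12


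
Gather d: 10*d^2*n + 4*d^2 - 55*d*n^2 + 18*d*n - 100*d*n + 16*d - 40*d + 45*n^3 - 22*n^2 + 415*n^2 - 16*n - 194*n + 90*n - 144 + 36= d^2*(10*n + 4) + d*(-55*n^2 - 82*n - 24) + 45*n^3 + 393*n^2 - 120*n - 108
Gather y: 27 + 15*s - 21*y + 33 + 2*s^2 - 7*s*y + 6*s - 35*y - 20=2*s^2 + 21*s + y*(-7*s - 56) + 40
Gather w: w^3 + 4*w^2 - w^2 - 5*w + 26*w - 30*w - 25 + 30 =w^3 + 3*w^2 - 9*w + 5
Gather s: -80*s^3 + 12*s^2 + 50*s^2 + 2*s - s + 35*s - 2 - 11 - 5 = -80*s^3 + 62*s^2 + 36*s - 18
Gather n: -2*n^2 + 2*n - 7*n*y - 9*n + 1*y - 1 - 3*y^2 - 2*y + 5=-2*n^2 + n*(-7*y - 7) - 3*y^2 - y + 4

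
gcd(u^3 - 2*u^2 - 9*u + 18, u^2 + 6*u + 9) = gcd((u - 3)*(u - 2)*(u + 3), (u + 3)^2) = u + 3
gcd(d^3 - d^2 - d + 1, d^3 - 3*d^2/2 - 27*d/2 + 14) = d - 1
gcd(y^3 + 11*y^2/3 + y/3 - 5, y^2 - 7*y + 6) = y - 1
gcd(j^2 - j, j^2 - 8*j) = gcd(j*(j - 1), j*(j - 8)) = j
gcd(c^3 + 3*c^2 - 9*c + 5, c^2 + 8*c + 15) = c + 5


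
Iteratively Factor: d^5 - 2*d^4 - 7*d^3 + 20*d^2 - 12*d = (d - 2)*(d^4 - 7*d^2 + 6*d) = (d - 2)*(d - 1)*(d^3 + d^2 - 6*d) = (d - 2)*(d - 1)*(d + 3)*(d^2 - 2*d) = (d - 2)^2*(d - 1)*(d + 3)*(d)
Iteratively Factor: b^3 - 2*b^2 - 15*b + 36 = (b - 3)*(b^2 + b - 12) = (b - 3)*(b + 4)*(b - 3)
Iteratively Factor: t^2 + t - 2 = (t - 1)*(t + 2)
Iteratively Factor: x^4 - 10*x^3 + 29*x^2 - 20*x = (x - 4)*(x^3 - 6*x^2 + 5*x) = (x - 5)*(x - 4)*(x^2 - x) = x*(x - 5)*(x - 4)*(x - 1)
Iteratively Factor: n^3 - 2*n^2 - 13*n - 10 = (n - 5)*(n^2 + 3*n + 2) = (n - 5)*(n + 2)*(n + 1)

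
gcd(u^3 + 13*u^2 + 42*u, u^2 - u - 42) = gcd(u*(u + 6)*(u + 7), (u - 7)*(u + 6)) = u + 6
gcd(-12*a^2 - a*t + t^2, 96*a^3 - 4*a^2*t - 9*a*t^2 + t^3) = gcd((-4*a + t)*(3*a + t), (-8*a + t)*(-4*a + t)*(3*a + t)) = -12*a^2 - a*t + t^2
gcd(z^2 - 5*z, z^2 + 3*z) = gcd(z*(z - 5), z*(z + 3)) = z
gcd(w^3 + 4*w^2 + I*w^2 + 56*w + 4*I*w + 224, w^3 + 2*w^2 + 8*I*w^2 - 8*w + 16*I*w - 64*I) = w^2 + w*(4 + 8*I) + 32*I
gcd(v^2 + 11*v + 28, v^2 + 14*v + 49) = v + 7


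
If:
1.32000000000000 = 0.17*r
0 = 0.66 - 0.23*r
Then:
No Solution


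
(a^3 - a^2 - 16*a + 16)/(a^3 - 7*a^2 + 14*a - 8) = (a + 4)/(a - 2)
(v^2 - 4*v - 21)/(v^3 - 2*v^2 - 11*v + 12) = (v - 7)/(v^2 - 5*v + 4)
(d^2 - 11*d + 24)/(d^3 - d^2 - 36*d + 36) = (d^2 - 11*d + 24)/(d^3 - d^2 - 36*d + 36)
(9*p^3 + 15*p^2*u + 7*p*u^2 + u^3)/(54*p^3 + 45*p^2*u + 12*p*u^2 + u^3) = (p + u)/(6*p + u)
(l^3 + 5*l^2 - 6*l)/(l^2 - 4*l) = (l^2 + 5*l - 6)/(l - 4)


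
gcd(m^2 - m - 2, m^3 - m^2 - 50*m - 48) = m + 1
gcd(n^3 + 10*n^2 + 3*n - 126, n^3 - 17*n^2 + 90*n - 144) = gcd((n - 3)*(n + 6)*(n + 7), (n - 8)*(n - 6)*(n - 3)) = n - 3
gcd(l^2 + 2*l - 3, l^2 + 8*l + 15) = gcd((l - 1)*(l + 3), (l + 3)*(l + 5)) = l + 3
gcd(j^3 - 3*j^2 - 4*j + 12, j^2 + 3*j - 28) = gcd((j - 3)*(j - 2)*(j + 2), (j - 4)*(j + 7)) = 1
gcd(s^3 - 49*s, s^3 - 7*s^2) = s^2 - 7*s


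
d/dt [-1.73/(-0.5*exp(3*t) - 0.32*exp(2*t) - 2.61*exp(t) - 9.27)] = (-2.595*exp(2*t) - 1.1072*exp(t) - 4.5153)*exp(t)/(0.5*exp(3*t) + 0.32*exp(2*t) + 2.61*exp(t) + 9.27)^2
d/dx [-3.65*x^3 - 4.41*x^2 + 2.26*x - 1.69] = -10.95*x^2 - 8.82*x + 2.26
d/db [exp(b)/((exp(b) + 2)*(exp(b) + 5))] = (10 - exp(2*b))*exp(b)/(exp(4*b) + 14*exp(3*b) + 69*exp(2*b) + 140*exp(b) + 100)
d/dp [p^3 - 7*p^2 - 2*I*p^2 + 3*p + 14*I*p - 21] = 3*p^2 - 14*p - 4*I*p + 3 + 14*I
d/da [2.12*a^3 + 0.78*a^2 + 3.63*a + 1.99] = 6.36*a^2 + 1.56*a + 3.63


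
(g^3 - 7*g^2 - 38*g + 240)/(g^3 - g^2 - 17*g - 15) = (g^2 - 2*g - 48)/(g^2 + 4*g + 3)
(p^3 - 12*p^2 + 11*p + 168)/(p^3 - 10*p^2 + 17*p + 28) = (p^2 - 5*p - 24)/(p^2 - 3*p - 4)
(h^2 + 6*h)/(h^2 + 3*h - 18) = h/(h - 3)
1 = 1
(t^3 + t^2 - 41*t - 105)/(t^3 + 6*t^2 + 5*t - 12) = (t^2 - 2*t - 35)/(t^2 + 3*t - 4)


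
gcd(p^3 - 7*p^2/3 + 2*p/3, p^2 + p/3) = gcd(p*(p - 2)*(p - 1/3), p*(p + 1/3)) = p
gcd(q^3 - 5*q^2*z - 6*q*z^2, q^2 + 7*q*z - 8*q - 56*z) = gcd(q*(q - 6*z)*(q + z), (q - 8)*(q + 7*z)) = 1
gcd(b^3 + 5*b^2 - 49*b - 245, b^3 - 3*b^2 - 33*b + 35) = b^2 - 2*b - 35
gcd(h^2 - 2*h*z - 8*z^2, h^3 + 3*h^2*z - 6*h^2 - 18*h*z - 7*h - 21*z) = 1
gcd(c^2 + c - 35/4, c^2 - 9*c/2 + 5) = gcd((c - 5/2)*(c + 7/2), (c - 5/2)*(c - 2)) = c - 5/2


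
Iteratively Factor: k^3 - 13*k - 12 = (k - 4)*(k^2 + 4*k + 3) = (k - 4)*(k + 1)*(k + 3)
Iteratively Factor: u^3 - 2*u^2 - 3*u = (u - 3)*(u^2 + u) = u*(u - 3)*(u + 1)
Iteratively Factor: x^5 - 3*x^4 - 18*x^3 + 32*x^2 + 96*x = (x + 2)*(x^4 - 5*x^3 - 8*x^2 + 48*x) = (x - 4)*(x + 2)*(x^3 - x^2 - 12*x) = x*(x - 4)*(x + 2)*(x^2 - x - 12) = x*(x - 4)*(x + 2)*(x + 3)*(x - 4)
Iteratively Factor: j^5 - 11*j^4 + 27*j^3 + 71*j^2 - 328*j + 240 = (j - 4)*(j^4 - 7*j^3 - j^2 + 67*j - 60) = (j - 4)*(j + 3)*(j^3 - 10*j^2 + 29*j - 20) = (j - 4)*(j - 1)*(j + 3)*(j^2 - 9*j + 20) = (j - 4)^2*(j - 1)*(j + 3)*(j - 5)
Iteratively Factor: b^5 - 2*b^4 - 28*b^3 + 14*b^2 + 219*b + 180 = (b + 3)*(b^4 - 5*b^3 - 13*b^2 + 53*b + 60) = (b + 1)*(b + 3)*(b^3 - 6*b^2 - 7*b + 60) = (b - 4)*(b + 1)*(b + 3)*(b^2 - 2*b - 15) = (b - 4)*(b + 1)*(b + 3)^2*(b - 5)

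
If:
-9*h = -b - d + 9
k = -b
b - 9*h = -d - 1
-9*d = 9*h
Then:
No Solution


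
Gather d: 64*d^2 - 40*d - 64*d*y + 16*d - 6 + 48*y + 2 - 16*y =64*d^2 + d*(-64*y - 24) + 32*y - 4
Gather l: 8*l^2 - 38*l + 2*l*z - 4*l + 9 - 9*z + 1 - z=8*l^2 + l*(2*z - 42) - 10*z + 10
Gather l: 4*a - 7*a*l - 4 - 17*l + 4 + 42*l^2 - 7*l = 4*a + 42*l^2 + l*(-7*a - 24)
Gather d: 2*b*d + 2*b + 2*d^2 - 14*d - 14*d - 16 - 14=2*b + 2*d^2 + d*(2*b - 28) - 30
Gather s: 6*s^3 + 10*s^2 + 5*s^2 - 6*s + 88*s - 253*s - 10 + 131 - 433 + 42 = 6*s^3 + 15*s^2 - 171*s - 270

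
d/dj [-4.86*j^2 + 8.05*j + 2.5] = 8.05 - 9.72*j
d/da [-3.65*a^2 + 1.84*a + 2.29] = 1.84 - 7.3*a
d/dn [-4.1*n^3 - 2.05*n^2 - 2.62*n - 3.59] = -12.3*n^2 - 4.1*n - 2.62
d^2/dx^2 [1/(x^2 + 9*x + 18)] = 2*(-x^2 - 9*x + (2*x + 9)^2 - 18)/(x^2 + 9*x + 18)^3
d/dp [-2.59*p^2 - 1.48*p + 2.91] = -5.18*p - 1.48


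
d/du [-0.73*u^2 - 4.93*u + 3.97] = -1.46*u - 4.93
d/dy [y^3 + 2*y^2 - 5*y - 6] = 3*y^2 + 4*y - 5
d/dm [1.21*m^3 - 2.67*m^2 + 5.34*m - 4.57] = 3.63*m^2 - 5.34*m + 5.34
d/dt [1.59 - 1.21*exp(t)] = -1.21*exp(t)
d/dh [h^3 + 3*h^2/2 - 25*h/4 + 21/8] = 3*h^2 + 3*h - 25/4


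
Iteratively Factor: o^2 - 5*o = (o - 5)*(o)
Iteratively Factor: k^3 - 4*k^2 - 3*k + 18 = (k - 3)*(k^2 - k - 6) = (k - 3)*(k + 2)*(k - 3)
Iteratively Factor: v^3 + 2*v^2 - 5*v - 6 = (v + 3)*(v^2 - v - 2) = (v + 1)*(v + 3)*(v - 2)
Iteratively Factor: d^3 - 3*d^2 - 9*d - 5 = (d + 1)*(d^2 - 4*d - 5) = (d + 1)^2*(d - 5)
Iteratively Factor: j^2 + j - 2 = (j - 1)*(j + 2)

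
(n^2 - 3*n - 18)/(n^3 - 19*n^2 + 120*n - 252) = (n + 3)/(n^2 - 13*n + 42)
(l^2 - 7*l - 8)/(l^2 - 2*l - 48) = (l + 1)/(l + 6)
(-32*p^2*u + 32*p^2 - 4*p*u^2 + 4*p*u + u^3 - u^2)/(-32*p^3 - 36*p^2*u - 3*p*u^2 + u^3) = (u - 1)/(p + u)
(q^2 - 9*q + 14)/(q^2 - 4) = (q - 7)/(q + 2)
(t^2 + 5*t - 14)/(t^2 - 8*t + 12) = (t + 7)/(t - 6)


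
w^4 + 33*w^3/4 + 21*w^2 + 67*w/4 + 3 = (w + 1/4)*(w + 1)*(w + 3)*(w + 4)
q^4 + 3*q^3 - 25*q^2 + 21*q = q*(q - 3)*(q - 1)*(q + 7)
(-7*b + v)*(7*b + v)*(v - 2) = -49*b^2*v + 98*b^2 + v^3 - 2*v^2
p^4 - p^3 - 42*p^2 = p^2*(p - 7)*(p + 6)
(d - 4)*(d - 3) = d^2 - 7*d + 12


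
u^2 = u^2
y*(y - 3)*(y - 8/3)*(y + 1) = y^4 - 14*y^3/3 + 7*y^2/3 + 8*y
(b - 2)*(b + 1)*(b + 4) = b^3 + 3*b^2 - 6*b - 8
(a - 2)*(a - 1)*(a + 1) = a^3 - 2*a^2 - a + 2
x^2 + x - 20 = (x - 4)*(x + 5)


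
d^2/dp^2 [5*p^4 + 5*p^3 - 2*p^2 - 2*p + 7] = 60*p^2 + 30*p - 4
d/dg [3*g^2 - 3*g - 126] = 6*g - 3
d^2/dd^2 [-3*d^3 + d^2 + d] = 2 - 18*d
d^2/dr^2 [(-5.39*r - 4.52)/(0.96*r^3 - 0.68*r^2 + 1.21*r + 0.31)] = (-29.804544*r^5 - 28.876032*r^4 + 54.747872*r^3 - 24.794112*r^2 + 23.567976*r - 11.097518)/(0.884736*r^9 - 1.880064*r^8 + 4.67712*r^7 - 4.196672*r^6 + 4.680912*r^5 - 0.396156*r^4 + 0.517921*r^3 + 1.165569*r^2 + 0.348843*r + 0.029791)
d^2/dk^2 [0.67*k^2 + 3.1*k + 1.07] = 1.34000000000000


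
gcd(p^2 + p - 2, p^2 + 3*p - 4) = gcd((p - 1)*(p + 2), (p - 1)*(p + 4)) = p - 1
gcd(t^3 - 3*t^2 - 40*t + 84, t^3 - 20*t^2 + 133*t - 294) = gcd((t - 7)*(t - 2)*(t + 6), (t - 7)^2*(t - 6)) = t - 7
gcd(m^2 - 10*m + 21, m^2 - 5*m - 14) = m - 7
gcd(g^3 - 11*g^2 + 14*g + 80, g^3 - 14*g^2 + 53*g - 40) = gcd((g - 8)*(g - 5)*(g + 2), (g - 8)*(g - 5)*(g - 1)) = g^2 - 13*g + 40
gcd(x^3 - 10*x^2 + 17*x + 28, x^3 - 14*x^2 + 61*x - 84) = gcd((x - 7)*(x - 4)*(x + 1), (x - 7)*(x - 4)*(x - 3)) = x^2 - 11*x + 28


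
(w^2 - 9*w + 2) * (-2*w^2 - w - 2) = -2*w^4 + 17*w^3 + 3*w^2 + 16*w - 4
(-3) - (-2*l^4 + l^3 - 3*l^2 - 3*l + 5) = 2*l^4 - l^3 + 3*l^2 + 3*l - 8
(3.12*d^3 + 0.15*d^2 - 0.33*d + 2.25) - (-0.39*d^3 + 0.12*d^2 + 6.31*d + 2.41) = 3.51*d^3 + 0.03*d^2 - 6.64*d - 0.16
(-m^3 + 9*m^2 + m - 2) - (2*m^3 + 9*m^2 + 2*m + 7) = -3*m^3 - m - 9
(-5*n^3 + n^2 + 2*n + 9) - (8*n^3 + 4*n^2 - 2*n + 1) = -13*n^3 - 3*n^2 + 4*n + 8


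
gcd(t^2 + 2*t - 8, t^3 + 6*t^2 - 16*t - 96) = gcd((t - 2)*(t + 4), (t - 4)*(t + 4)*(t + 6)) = t + 4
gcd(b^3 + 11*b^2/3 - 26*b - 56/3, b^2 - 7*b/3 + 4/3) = 1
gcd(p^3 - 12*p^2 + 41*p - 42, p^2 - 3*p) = p - 3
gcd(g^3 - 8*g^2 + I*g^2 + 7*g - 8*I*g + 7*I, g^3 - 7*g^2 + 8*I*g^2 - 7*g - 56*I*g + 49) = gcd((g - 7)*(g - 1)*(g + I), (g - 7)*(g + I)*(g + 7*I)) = g^2 + g*(-7 + I) - 7*I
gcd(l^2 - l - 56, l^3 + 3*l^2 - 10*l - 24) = 1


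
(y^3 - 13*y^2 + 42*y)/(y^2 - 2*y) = (y^2 - 13*y + 42)/(y - 2)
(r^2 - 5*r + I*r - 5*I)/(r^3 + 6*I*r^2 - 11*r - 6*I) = (r - 5)/(r^2 + 5*I*r - 6)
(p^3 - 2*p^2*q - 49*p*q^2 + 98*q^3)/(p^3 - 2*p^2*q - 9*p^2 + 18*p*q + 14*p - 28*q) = (p^2 - 49*q^2)/(p^2 - 9*p + 14)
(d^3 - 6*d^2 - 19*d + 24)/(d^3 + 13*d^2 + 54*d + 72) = (d^2 - 9*d + 8)/(d^2 + 10*d + 24)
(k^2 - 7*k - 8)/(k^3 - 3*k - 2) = (k - 8)/(k^2 - k - 2)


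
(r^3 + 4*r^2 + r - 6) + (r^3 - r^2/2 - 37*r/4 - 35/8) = 2*r^3 + 7*r^2/2 - 33*r/4 - 83/8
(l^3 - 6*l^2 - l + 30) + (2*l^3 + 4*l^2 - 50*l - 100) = 3*l^3 - 2*l^2 - 51*l - 70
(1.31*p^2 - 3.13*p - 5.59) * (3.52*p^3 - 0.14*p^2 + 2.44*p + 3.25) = 4.6112*p^5 - 11.201*p^4 - 16.0422*p^3 - 2.5971*p^2 - 23.8121*p - 18.1675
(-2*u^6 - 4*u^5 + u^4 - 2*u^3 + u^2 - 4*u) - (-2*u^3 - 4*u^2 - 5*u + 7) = -2*u^6 - 4*u^5 + u^4 + 5*u^2 + u - 7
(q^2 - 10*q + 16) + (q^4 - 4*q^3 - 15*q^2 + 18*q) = q^4 - 4*q^3 - 14*q^2 + 8*q + 16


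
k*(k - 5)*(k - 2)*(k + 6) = k^4 - k^3 - 32*k^2 + 60*k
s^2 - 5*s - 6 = (s - 6)*(s + 1)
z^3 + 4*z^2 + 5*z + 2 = (z + 1)^2*(z + 2)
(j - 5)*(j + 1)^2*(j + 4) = j^4 + j^3 - 21*j^2 - 41*j - 20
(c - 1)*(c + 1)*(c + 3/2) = c^3 + 3*c^2/2 - c - 3/2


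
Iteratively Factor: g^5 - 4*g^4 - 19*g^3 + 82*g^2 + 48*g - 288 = (g + 2)*(g^4 - 6*g^3 - 7*g^2 + 96*g - 144) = (g - 3)*(g + 2)*(g^3 - 3*g^2 - 16*g + 48) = (g - 3)*(g + 2)*(g + 4)*(g^2 - 7*g + 12) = (g - 3)^2*(g + 2)*(g + 4)*(g - 4)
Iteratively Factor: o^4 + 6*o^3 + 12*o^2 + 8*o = (o)*(o^3 + 6*o^2 + 12*o + 8) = o*(o + 2)*(o^2 + 4*o + 4) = o*(o + 2)^2*(o + 2)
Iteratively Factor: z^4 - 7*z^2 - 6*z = (z + 1)*(z^3 - z^2 - 6*z) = (z + 1)*(z + 2)*(z^2 - 3*z) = z*(z + 1)*(z + 2)*(z - 3)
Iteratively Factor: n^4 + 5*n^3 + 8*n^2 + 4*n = (n + 2)*(n^3 + 3*n^2 + 2*n) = (n + 1)*(n + 2)*(n^2 + 2*n) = (n + 1)*(n + 2)^2*(n)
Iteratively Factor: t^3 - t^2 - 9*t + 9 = (t - 3)*(t^2 + 2*t - 3) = (t - 3)*(t - 1)*(t + 3)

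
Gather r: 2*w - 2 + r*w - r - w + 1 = r*(w - 1) + w - 1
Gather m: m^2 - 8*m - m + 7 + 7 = m^2 - 9*m + 14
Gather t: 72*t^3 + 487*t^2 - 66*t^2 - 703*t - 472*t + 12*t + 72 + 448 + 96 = 72*t^3 + 421*t^2 - 1163*t + 616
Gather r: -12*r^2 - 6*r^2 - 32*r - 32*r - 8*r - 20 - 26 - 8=-18*r^2 - 72*r - 54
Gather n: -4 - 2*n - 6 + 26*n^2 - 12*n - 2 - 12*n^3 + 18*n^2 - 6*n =-12*n^3 + 44*n^2 - 20*n - 12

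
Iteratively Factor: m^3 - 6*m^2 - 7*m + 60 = (m - 5)*(m^2 - m - 12) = (m - 5)*(m + 3)*(m - 4)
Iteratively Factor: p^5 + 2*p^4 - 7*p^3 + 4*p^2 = (p + 4)*(p^4 - 2*p^3 + p^2) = p*(p + 4)*(p^3 - 2*p^2 + p) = p^2*(p + 4)*(p^2 - 2*p + 1) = p^2*(p - 1)*(p + 4)*(p - 1)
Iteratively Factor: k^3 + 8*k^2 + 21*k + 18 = (k + 3)*(k^2 + 5*k + 6) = (k + 3)^2*(k + 2)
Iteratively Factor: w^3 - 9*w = (w)*(w^2 - 9) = w*(w - 3)*(w + 3)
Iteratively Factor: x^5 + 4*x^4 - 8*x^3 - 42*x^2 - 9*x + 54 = (x - 3)*(x^4 + 7*x^3 + 13*x^2 - 3*x - 18) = (x - 3)*(x - 1)*(x^3 + 8*x^2 + 21*x + 18) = (x - 3)*(x - 1)*(x + 3)*(x^2 + 5*x + 6) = (x - 3)*(x - 1)*(x + 2)*(x + 3)*(x + 3)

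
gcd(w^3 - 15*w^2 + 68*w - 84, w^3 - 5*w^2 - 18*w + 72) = w - 6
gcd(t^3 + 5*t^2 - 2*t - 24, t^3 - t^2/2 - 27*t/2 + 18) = t + 4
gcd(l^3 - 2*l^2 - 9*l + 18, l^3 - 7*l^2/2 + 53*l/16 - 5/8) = l - 2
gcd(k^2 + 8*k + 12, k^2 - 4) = k + 2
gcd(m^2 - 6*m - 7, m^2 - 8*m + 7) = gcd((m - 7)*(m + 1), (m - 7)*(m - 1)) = m - 7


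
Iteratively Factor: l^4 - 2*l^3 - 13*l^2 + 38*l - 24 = (l - 1)*(l^3 - l^2 - 14*l + 24) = (l - 2)*(l - 1)*(l^2 + l - 12) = (l - 2)*(l - 1)*(l + 4)*(l - 3)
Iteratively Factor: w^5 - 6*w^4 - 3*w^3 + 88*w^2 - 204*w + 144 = (w - 3)*(w^4 - 3*w^3 - 12*w^2 + 52*w - 48) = (w - 3)*(w - 2)*(w^3 - w^2 - 14*w + 24) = (w - 3)^2*(w - 2)*(w^2 + 2*w - 8) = (w - 3)^2*(w - 2)^2*(w + 4)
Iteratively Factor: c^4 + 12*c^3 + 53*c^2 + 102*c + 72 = (c + 4)*(c^3 + 8*c^2 + 21*c + 18) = (c + 3)*(c + 4)*(c^2 + 5*c + 6) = (c + 3)^2*(c + 4)*(c + 2)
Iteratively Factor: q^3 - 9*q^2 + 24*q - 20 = (q - 2)*(q^2 - 7*q + 10) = (q - 2)^2*(q - 5)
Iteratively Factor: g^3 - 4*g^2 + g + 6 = (g - 2)*(g^2 - 2*g - 3) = (g - 3)*(g - 2)*(g + 1)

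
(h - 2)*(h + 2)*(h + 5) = h^3 + 5*h^2 - 4*h - 20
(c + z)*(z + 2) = c*z + 2*c + z^2 + 2*z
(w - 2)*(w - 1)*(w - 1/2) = w^3 - 7*w^2/2 + 7*w/2 - 1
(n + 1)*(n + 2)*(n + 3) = n^3 + 6*n^2 + 11*n + 6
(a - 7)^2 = a^2 - 14*a + 49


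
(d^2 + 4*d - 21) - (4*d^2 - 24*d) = -3*d^2 + 28*d - 21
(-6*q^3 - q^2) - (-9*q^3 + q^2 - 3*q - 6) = 3*q^3 - 2*q^2 + 3*q + 6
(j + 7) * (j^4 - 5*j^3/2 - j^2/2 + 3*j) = j^5 + 9*j^4/2 - 18*j^3 - j^2/2 + 21*j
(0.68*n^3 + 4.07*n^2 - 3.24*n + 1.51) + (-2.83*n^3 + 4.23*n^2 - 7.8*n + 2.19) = -2.15*n^3 + 8.3*n^2 - 11.04*n + 3.7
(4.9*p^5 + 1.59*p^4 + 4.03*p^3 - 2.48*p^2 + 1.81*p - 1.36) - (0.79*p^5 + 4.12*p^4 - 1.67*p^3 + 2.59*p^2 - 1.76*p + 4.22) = 4.11*p^5 - 2.53*p^4 + 5.7*p^3 - 5.07*p^2 + 3.57*p - 5.58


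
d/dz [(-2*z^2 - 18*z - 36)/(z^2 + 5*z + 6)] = 8/(z^2 + 4*z + 4)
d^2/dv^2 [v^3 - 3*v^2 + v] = 6*v - 6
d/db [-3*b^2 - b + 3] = -6*b - 1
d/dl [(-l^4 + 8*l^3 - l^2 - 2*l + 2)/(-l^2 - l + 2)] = (2*l^5 - 5*l^4 - 24*l^3 + 47*l^2 - 2)/(l^4 + 2*l^3 - 3*l^2 - 4*l + 4)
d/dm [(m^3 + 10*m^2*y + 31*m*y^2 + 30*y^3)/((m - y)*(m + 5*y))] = (m^2 - 2*m*y - 11*y^2)/(m^2 - 2*m*y + y^2)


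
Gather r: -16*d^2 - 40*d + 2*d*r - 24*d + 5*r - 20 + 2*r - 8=-16*d^2 - 64*d + r*(2*d + 7) - 28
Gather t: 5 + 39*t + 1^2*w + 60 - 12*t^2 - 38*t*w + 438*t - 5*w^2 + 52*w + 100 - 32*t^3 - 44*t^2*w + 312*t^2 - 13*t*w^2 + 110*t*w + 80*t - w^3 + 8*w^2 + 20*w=-32*t^3 + t^2*(300 - 44*w) + t*(-13*w^2 + 72*w + 557) - w^3 + 3*w^2 + 73*w + 165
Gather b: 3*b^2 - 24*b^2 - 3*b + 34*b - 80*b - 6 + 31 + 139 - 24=-21*b^2 - 49*b + 140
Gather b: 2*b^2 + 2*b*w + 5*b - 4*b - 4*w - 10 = 2*b^2 + b*(2*w + 1) - 4*w - 10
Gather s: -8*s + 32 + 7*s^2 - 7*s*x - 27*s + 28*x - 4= 7*s^2 + s*(-7*x - 35) + 28*x + 28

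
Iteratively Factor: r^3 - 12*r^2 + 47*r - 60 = (r - 4)*(r^2 - 8*r + 15) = (r - 5)*(r - 4)*(r - 3)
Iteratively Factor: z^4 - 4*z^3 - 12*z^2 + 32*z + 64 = (z + 2)*(z^3 - 6*z^2 + 32) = (z - 4)*(z + 2)*(z^2 - 2*z - 8) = (z - 4)^2*(z + 2)*(z + 2)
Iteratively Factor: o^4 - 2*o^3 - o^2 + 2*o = (o - 1)*(o^3 - o^2 - 2*o) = (o - 2)*(o - 1)*(o^2 + o) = (o - 2)*(o - 1)*(o + 1)*(o)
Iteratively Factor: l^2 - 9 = (l - 3)*(l + 3)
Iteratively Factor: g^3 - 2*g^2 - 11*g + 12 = (g - 4)*(g^2 + 2*g - 3) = (g - 4)*(g + 3)*(g - 1)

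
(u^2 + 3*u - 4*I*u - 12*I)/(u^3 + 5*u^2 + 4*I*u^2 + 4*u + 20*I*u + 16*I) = (u^2 + u*(3 - 4*I) - 12*I)/(u^3 + u^2*(5 + 4*I) + u*(4 + 20*I) + 16*I)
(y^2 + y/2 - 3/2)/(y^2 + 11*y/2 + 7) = (2*y^2 + y - 3)/(2*y^2 + 11*y + 14)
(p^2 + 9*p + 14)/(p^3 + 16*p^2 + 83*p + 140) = (p + 2)/(p^2 + 9*p + 20)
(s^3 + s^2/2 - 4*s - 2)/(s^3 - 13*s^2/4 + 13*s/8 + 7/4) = 4*(s + 2)/(4*s - 7)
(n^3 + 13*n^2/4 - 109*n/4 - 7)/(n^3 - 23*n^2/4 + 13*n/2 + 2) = (n + 7)/(n - 2)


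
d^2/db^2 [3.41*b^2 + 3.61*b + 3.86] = 6.82000000000000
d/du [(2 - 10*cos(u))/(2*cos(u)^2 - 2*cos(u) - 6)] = (5*sin(u)^2 + 2*cos(u) - 21)*sin(u)/(sin(u)^2 + cos(u) + 2)^2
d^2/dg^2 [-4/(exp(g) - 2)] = 4*(-exp(g) - 2)*exp(g)/(exp(g) - 2)^3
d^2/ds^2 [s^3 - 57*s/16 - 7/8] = 6*s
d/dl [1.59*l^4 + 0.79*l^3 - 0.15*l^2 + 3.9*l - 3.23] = 6.36*l^3 + 2.37*l^2 - 0.3*l + 3.9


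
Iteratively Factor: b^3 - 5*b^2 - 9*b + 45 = (b - 5)*(b^2 - 9) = (b - 5)*(b + 3)*(b - 3)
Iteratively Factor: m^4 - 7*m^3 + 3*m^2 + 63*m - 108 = (m - 4)*(m^3 - 3*m^2 - 9*m + 27) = (m - 4)*(m - 3)*(m^2 - 9) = (m - 4)*(m - 3)*(m + 3)*(m - 3)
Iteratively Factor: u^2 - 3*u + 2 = (u - 1)*(u - 2)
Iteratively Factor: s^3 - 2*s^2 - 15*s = (s - 5)*(s^2 + 3*s) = s*(s - 5)*(s + 3)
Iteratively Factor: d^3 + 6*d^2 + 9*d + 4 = (d + 1)*(d^2 + 5*d + 4) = (d + 1)^2*(d + 4)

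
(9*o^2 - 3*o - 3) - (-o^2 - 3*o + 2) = 10*o^2 - 5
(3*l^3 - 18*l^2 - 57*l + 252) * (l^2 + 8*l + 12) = 3*l^5 + 6*l^4 - 165*l^3 - 420*l^2 + 1332*l + 3024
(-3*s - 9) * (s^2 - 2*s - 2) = -3*s^3 - 3*s^2 + 24*s + 18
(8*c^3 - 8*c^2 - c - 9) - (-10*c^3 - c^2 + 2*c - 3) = 18*c^3 - 7*c^2 - 3*c - 6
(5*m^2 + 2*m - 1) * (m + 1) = 5*m^3 + 7*m^2 + m - 1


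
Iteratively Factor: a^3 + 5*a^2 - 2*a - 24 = (a + 3)*(a^2 + 2*a - 8) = (a + 3)*(a + 4)*(a - 2)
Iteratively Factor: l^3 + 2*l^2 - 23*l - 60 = (l + 3)*(l^2 - l - 20) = (l + 3)*(l + 4)*(l - 5)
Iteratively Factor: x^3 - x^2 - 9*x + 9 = (x - 1)*(x^2 - 9) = (x - 3)*(x - 1)*(x + 3)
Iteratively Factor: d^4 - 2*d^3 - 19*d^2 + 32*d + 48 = (d - 3)*(d^3 + d^2 - 16*d - 16) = (d - 3)*(d + 1)*(d^2 - 16) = (d - 3)*(d + 1)*(d + 4)*(d - 4)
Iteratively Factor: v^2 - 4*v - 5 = (v + 1)*(v - 5)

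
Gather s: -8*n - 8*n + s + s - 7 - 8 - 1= -16*n + 2*s - 16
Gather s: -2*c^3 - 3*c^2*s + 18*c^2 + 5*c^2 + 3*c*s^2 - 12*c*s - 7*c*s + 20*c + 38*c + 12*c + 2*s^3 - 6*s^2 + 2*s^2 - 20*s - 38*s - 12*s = -2*c^3 + 23*c^2 + 70*c + 2*s^3 + s^2*(3*c - 4) + s*(-3*c^2 - 19*c - 70)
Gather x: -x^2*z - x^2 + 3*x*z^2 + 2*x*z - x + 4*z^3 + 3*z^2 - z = x^2*(-z - 1) + x*(3*z^2 + 2*z - 1) + 4*z^3 + 3*z^2 - z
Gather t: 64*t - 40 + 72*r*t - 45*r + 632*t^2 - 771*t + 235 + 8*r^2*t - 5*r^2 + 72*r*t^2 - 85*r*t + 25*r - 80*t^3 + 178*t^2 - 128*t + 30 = -5*r^2 - 20*r - 80*t^3 + t^2*(72*r + 810) + t*(8*r^2 - 13*r - 835) + 225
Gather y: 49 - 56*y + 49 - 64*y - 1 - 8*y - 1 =96 - 128*y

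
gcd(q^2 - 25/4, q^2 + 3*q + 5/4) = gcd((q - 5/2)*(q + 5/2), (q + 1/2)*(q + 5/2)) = q + 5/2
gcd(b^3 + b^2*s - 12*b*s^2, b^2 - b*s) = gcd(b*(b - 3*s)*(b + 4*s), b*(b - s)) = b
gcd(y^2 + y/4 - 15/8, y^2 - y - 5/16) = y - 5/4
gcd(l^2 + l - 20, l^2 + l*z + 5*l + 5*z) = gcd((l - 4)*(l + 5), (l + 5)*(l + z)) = l + 5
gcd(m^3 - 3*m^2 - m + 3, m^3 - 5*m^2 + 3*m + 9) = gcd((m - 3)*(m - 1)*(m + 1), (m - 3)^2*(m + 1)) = m^2 - 2*m - 3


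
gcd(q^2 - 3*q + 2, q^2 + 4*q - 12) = q - 2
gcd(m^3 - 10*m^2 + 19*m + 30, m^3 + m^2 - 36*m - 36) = m^2 - 5*m - 6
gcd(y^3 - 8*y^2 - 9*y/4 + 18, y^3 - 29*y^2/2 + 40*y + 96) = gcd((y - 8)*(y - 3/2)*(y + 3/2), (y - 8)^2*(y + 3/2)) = y^2 - 13*y/2 - 12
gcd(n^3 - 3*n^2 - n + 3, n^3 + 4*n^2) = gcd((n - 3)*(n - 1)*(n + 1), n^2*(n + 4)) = 1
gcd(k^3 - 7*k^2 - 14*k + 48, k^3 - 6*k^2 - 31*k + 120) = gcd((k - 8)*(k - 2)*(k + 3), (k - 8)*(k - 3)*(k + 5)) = k - 8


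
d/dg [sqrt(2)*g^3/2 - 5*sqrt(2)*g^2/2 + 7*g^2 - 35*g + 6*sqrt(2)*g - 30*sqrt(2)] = 3*sqrt(2)*g^2/2 - 5*sqrt(2)*g + 14*g - 35 + 6*sqrt(2)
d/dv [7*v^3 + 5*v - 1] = 21*v^2 + 5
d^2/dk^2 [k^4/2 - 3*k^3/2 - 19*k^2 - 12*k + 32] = 6*k^2 - 9*k - 38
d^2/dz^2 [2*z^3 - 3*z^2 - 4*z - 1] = 12*z - 6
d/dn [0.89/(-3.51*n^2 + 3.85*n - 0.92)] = (6.2478*n - 3.4265)/(3.51*n^2 - 3.85*n + 0.92)^2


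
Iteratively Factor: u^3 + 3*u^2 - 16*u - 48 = (u + 3)*(u^2 - 16) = (u + 3)*(u + 4)*(u - 4)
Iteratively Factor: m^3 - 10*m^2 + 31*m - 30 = (m - 5)*(m^2 - 5*m + 6) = (m - 5)*(m - 3)*(m - 2)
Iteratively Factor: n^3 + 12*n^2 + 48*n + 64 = (n + 4)*(n^2 + 8*n + 16) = (n + 4)^2*(n + 4)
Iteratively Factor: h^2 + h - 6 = (h - 2)*(h + 3)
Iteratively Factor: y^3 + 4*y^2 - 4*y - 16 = (y - 2)*(y^2 + 6*y + 8) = (y - 2)*(y + 2)*(y + 4)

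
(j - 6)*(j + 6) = j^2 - 36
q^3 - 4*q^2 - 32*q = q*(q - 8)*(q + 4)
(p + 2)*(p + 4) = p^2 + 6*p + 8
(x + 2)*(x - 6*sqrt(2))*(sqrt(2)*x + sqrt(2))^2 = 2*x^4 - 12*sqrt(2)*x^3 + 8*x^3 - 48*sqrt(2)*x^2 + 10*x^2 - 60*sqrt(2)*x + 4*x - 24*sqrt(2)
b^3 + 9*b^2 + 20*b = b*(b + 4)*(b + 5)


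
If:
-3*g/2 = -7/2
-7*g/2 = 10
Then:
No Solution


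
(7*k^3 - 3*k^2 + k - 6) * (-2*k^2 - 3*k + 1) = -14*k^5 - 15*k^4 + 14*k^3 + 6*k^2 + 19*k - 6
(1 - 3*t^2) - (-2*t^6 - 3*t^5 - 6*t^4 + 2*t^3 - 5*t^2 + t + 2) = 2*t^6 + 3*t^5 + 6*t^4 - 2*t^3 + 2*t^2 - t - 1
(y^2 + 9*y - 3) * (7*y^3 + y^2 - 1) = 7*y^5 + 64*y^4 - 12*y^3 - 4*y^2 - 9*y + 3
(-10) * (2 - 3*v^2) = 30*v^2 - 20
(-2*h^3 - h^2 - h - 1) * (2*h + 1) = -4*h^4 - 4*h^3 - 3*h^2 - 3*h - 1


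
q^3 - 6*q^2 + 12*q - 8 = (q - 2)^3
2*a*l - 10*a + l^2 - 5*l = (2*a + l)*(l - 5)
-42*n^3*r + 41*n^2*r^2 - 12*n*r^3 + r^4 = r*(-7*n + r)*(-3*n + r)*(-2*n + r)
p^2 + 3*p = p*(p + 3)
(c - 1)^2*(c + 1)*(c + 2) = c^4 + c^3 - 3*c^2 - c + 2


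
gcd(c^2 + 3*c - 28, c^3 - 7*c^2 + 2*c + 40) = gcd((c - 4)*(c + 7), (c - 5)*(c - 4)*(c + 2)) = c - 4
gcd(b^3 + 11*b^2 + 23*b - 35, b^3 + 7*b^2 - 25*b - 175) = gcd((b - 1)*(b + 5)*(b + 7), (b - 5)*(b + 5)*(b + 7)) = b^2 + 12*b + 35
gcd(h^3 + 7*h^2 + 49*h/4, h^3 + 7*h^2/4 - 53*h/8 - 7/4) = h + 7/2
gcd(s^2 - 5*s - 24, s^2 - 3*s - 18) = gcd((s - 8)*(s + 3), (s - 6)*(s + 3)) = s + 3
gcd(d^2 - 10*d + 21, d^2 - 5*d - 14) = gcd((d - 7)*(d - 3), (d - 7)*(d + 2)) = d - 7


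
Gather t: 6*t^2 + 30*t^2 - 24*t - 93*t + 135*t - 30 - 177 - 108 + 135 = 36*t^2 + 18*t - 180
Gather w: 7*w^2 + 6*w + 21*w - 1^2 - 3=7*w^2 + 27*w - 4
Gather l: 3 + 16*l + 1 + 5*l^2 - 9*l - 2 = 5*l^2 + 7*l + 2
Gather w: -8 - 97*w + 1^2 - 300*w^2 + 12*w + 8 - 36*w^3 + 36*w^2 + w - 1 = -36*w^3 - 264*w^2 - 84*w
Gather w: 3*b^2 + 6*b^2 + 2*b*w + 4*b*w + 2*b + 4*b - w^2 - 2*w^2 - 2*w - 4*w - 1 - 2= 9*b^2 + 6*b - 3*w^2 + w*(6*b - 6) - 3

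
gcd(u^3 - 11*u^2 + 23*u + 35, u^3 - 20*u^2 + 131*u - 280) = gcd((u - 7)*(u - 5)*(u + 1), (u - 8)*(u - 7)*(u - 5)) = u^2 - 12*u + 35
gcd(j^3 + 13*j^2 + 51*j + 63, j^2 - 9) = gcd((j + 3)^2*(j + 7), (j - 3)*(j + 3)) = j + 3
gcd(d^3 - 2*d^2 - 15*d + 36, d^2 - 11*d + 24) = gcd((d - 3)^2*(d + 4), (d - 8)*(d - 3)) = d - 3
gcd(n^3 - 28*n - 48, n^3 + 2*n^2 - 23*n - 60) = n + 4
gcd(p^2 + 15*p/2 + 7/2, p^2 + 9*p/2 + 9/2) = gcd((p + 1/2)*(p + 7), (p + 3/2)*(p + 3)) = 1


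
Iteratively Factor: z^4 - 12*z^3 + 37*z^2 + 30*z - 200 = (z - 4)*(z^3 - 8*z^2 + 5*z + 50) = (z - 4)*(z + 2)*(z^2 - 10*z + 25) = (z - 5)*(z - 4)*(z + 2)*(z - 5)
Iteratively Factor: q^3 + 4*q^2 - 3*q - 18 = (q + 3)*(q^2 + q - 6) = (q - 2)*(q + 3)*(q + 3)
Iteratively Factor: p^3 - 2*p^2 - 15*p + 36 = (p + 4)*(p^2 - 6*p + 9) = (p - 3)*(p + 4)*(p - 3)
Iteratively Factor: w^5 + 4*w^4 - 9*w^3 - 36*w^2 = (w + 3)*(w^4 + w^3 - 12*w^2) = w*(w + 3)*(w^3 + w^2 - 12*w) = w*(w + 3)*(w + 4)*(w^2 - 3*w) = w*(w - 3)*(w + 3)*(w + 4)*(w)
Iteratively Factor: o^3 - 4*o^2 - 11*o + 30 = (o - 5)*(o^2 + o - 6) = (o - 5)*(o + 3)*(o - 2)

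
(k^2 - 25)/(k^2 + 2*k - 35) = (k + 5)/(k + 7)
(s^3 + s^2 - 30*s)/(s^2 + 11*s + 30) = s*(s - 5)/(s + 5)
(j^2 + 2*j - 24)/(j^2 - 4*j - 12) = (-j^2 - 2*j + 24)/(-j^2 + 4*j + 12)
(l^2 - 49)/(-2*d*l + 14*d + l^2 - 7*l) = (-l - 7)/(2*d - l)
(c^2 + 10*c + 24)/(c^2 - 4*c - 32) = (c + 6)/(c - 8)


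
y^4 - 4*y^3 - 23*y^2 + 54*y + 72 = (y - 6)*(y - 3)*(y + 1)*(y + 4)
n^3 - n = n*(n - 1)*(n + 1)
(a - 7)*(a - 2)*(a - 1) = a^3 - 10*a^2 + 23*a - 14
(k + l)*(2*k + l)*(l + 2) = 2*k^2*l + 4*k^2 + 3*k*l^2 + 6*k*l + l^3 + 2*l^2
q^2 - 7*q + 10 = (q - 5)*(q - 2)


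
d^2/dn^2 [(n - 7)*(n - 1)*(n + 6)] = 6*n - 4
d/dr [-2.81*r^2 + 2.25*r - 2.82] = 2.25 - 5.62*r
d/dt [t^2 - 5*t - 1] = 2*t - 5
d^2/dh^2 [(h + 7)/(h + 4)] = 6/(h + 4)^3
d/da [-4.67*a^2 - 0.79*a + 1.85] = -9.34*a - 0.79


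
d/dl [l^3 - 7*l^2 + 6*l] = 3*l^2 - 14*l + 6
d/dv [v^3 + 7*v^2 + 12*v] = 3*v^2 + 14*v + 12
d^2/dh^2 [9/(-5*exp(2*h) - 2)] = (360 - 900*exp(2*h))*exp(2*h)/(5*exp(2*h) + 2)^3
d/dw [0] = 0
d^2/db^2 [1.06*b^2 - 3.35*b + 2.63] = 2.12000000000000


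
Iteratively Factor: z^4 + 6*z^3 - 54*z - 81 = (z + 3)*(z^3 + 3*z^2 - 9*z - 27) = (z - 3)*(z + 3)*(z^2 + 6*z + 9) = (z - 3)*(z + 3)^2*(z + 3)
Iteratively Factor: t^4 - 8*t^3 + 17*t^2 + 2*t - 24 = (t - 4)*(t^3 - 4*t^2 + t + 6) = (t - 4)*(t + 1)*(t^2 - 5*t + 6) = (t - 4)*(t - 3)*(t + 1)*(t - 2)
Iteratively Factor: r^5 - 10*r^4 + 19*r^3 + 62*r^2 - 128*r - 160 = (r + 2)*(r^4 - 12*r^3 + 43*r^2 - 24*r - 80) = (r - 5)*(r + 2)*(r^3 - 7*r^2 + 8*r + 16) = (r - 5)*(r + 1)*(r + 2)*(r^2 - 8*r + 16) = (r - 5)*(r - 4)*(r + 1)*(r + 2)*(r - 4)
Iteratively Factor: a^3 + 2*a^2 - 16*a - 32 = (a + 2)*(a^2 - 16) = (a + 2)*(a + 4)*(a - 4)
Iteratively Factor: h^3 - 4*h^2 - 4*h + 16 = (h - 2)*(h^2 - 2*h - 8) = (h - 4)*(h - 2)*(h + 2)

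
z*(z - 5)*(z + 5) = z^3 - 25*z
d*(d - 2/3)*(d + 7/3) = d^3 + 5*d^2/3 - 14*d/9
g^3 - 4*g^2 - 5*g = g*(g - 5)*(g + 1)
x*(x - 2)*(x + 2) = x^3 - 4*x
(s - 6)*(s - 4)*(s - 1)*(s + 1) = s^4 - 10*s^3 + 23*s^2 + 10*s - 24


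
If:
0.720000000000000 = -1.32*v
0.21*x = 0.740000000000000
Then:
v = -0.55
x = 3.52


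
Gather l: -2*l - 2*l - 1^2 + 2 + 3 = 4 - 4*l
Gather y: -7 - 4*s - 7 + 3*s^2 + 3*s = 3*s^2 - s - 14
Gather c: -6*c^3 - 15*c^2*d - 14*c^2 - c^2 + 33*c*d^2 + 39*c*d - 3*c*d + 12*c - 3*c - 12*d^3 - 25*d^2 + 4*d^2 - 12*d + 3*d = -6*c^3 + c^2*(-15*d - 15) + c*(33*d^2 + 36*d + 9) - 12*d^3 - 21*d^2 - 9*d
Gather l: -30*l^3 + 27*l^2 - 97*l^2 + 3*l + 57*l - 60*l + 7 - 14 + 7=-30*l^3 - 70*l^2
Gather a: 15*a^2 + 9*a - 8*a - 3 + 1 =15*a^2 + a - 2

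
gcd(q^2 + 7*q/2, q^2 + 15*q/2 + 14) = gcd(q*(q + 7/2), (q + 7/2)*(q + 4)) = q + 7/2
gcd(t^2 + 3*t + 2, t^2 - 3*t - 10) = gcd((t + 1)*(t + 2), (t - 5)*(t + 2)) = t + 2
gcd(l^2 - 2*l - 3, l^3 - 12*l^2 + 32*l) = 1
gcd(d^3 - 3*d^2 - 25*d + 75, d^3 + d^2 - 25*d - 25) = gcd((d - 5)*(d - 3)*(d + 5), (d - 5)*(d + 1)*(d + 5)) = d^2 - 25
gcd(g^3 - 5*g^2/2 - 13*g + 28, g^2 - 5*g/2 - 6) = g - 4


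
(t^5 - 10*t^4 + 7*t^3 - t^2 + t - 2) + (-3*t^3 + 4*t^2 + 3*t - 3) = t^5 - 10*t^4 + 4*t^3 + 3*t^2 + 4*t - 5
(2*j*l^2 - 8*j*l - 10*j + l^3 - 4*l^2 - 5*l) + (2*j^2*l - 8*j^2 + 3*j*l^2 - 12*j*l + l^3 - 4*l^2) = 2*j^2*l - 8*j^2 + 5*j*l^2 - 20*j*l - 10*j + 2*l^3 - 8*l^2 - 5*l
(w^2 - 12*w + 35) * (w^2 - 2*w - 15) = w^4 - 14*w^3 + 44*w^2 + 110*w - 525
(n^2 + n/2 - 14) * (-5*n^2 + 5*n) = -5*n^4 + 5*n^3/2 + 145*n^2/2 - 70*n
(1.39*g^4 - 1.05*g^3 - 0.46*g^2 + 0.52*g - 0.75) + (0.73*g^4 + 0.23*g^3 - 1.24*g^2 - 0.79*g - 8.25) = 2.12*g^4 - 0.82*g^3 - 1.7*g^2 - 0.27*g - 9.0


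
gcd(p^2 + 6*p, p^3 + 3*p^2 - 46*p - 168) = p + 6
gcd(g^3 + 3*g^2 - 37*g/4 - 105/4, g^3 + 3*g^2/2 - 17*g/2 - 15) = g^2 - g/2 - 15/2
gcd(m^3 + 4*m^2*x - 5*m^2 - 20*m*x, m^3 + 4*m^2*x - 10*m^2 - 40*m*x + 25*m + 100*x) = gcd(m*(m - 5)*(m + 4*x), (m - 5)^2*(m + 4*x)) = m^2 + 4*m*x - 5*m - 20*x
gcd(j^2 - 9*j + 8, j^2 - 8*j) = j - 8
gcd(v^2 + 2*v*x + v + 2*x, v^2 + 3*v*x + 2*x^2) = v + 2*x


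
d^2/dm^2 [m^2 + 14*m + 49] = 2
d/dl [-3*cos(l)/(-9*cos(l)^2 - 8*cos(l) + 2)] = 3*(9*cos(l)^2 + 2)*sin(l)/(-9*sin(l)^2 + 8*cos(l) + 7)^2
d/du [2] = 0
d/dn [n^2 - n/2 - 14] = 2*n - 1/2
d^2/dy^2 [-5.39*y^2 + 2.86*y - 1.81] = -10.7800000000000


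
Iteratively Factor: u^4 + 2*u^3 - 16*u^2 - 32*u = (u + 4)*(u^3 - 2*u^2 - 8*u) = (u + 2)*(u + 4)*(u^2 - 4*u) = (u - 4)*(u + 2)*(u + 4)*(u)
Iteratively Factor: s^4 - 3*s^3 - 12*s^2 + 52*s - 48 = (s + 4)*(s^3 - 7*s^2 + 16*s - 12) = (s - 2)*(s + 4)*(s^2 - 5*s + 6) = (s - 2)^2*(s + 4)*(s - 3)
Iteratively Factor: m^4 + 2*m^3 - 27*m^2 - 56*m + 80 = (m + 4)*(m^3 - 2*m^2 - 19*m + 20) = (m + 4)^2*(m^2 - 6*m + 5) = (m - 1)*(m + 4)^2*(m - 5)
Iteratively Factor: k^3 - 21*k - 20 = (k - 5)*(k^2 + 5*k + 4) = (k - 5)*(k + 1)*(k + 4)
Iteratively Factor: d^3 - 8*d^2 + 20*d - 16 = (d - 2)*(d^2 - 6*d + 8) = (d - 4)*(d - 2)*(d - 2)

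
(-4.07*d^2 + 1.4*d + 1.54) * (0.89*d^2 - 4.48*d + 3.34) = -3.6223*d^4 + 19.4796*d^3 - 18.4952*d^2 - 2.2232*d + 5.1436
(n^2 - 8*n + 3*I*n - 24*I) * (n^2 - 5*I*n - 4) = n^4 - 8*n^3 - 2*I*n^3 + 11*n^2 + 16*I*n^2 - 88*n - 12*I*n + 96*I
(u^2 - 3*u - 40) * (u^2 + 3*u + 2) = u^4 - 47*u^2 - 126*u - 80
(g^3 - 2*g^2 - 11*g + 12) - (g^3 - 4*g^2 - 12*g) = 2*g^2 + g + 12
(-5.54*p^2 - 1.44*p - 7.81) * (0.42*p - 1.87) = -2.3268*p^3 + 9.755*p^2 - 0.5874*p + 14.6047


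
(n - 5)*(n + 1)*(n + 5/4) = n^3 - 11*n^2/4 - 10*n - 25/4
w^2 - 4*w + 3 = (w - 3)*(w - 1)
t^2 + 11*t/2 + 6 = (t + 3/2)*(t + 4)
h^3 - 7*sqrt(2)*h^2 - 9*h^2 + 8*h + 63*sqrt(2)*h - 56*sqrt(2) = (h - 8)*(h - 1)*(h - 7*sqrt(2))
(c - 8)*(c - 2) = c^2 - 10*c + 16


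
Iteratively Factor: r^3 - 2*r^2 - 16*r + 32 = (r + 4)*(r^2 - 6*r + 8) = (r - 2)*(r + 4)*(r - 4)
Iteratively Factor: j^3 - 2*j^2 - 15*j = (j - 5)*(j^2 + 3*j) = (j - 5)*(j + 3)*(j)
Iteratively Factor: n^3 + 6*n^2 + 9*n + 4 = (n + 1)*(n^2 + 5*n + 4) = (n + 1)^2*(n + 4)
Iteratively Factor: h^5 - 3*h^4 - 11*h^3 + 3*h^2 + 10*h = (h - 5)*(h^4 + 2*h^3 - h^2 - 2*h) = (h - 5)*(h + 1)*(h^3 + h^2 - 2*h) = h*(h - 5)*(h + 1)*(h^2 + h - 2) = h*(h - 5)*(h - 1)*(h + 1)*(h + 2)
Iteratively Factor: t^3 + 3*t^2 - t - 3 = (t - 1)*(t^2 + 4*t + 3) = (t - 1)*(t + 3)*(t + 1)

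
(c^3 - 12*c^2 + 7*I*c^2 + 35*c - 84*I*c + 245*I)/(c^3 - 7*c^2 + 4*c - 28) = (c^2 + c*(-5 + 7*I) - 35*I)/(c^2 + 4)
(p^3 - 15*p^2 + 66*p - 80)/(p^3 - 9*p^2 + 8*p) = (p^2 - 7*p + 10)/(p*(p - 1))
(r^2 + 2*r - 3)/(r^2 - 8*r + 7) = (r + 3)/(r - 7)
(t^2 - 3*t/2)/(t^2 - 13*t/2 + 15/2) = t/(t - 5)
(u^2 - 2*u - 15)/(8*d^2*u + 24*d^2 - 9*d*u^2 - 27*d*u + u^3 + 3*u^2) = (u - 5)/(8*d^2 - 9*d*u + u^2)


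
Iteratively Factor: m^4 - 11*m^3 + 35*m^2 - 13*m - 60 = (m + 1)*(m^3 - 12*m^2 + 47*m - 60) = (m - 4)*(m + 1)*(m^2 - 8*m + 15) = (m - 4)*(m - 3)*(m + 1)*(m - 5)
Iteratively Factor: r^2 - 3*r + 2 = (r - 2)*(r - 1)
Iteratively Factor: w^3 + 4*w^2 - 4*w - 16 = (w - 2)*(w^2 + 6*w + 8) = (w - 2)*(w + 2)*(w + 4)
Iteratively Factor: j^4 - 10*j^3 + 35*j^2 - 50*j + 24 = (j - 1)*(j^3 - 9*j^2 + 26*j - 24) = (j - 2)*(j - 1)*(j^2 - 7*j + 12) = (j - 4)*(j - 2)*(j - 1)*(j - 3)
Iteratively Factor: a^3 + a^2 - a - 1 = (a - 1)*(a^2 + 2*a + 1) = (a - 1)*(a + 1)*(a + 1)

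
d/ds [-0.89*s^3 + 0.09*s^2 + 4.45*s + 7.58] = -2.67*s^2 + 0.18*s + 4.45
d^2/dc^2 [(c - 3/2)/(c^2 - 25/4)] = 16*(16*c^2*(2*c - 3) + 3*(1 - 2*c)*(4*c^2 - 25))/(4*c^2 - 25)^3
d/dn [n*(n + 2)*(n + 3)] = 3*n^2 + 10*n + 6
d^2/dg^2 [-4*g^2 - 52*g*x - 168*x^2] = -8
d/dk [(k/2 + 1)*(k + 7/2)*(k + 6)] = 3*k^2/2 + 23*k/2 + 20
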